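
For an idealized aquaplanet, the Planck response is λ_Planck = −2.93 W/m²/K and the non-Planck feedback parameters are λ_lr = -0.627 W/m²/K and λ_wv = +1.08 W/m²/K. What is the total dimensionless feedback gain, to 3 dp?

0.155

Convert to gains: g_lr = -0.627/2.93 = -0.214; g_wv = 1.08/2.93 = 0.3686.
Total gain g = 0.1546.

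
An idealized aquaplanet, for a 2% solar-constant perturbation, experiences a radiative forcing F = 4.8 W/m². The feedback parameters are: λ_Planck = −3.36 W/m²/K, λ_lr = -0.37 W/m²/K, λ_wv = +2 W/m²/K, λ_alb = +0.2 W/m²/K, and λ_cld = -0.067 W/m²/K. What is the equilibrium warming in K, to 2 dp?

3.01 K

Net feedback parameter λ = (−3.36) + (-0.37) + (+2) + (+0.2) + (-0.067) = -1.597 W/m²/K.
ΔT = −F/λ = −4.8/(-1.597) = 3.01 K.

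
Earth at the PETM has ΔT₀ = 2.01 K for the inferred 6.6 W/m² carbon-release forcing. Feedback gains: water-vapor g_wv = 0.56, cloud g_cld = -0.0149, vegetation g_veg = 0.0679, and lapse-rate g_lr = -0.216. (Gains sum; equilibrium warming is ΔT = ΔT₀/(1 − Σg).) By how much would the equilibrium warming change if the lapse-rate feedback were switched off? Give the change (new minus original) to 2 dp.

Original: g = 0.397, ΔT = 2.01/(1−0.397) = 3.3333 K.
Without lapse-rate: g' = 0.613, ΔT' = 2.01/(1−0.613) = 5.1938 K.
Change = 5.1938 − 3.3333 = 1.86 K.

1.86 K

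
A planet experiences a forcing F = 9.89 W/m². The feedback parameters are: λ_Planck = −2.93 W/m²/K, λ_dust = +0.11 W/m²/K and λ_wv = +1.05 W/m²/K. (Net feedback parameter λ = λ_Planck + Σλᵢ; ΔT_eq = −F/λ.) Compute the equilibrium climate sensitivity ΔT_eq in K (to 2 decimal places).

Net feedback parameter λ = (−2.93) + (+0.11) + (+1.05) = -1.77 W/m²/K.
ΔT = −F/λ = −9.89/(-1.77) = 5.59 K.

5.59 K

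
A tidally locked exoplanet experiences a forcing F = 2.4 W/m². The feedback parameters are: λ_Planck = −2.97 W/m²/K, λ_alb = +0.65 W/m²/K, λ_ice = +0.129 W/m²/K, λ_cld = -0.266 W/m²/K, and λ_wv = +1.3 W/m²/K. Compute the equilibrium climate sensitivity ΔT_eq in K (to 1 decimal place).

2.1 K

Net feedback parameter λ = (−2.97) + (+0.65) + (+0.129) + (-0.266) + (+1.3) = -1.157 W/m²/K.
ΔT = −F/λ = −2.4/(-1.157) = 2.1 K.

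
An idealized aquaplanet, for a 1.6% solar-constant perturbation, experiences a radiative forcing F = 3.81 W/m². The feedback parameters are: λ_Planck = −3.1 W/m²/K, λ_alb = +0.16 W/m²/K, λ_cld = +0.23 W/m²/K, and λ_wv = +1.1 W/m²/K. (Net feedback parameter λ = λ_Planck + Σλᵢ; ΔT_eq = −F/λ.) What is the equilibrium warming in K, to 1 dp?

Net feedback parameter λ = (−3.1) + (+0.16) + (+0.23) + (+1.1) = -1.61 W/m²/K.
ΔT = −F/λ = −3.81/(-1.61) = 2.4 K.

2.4 K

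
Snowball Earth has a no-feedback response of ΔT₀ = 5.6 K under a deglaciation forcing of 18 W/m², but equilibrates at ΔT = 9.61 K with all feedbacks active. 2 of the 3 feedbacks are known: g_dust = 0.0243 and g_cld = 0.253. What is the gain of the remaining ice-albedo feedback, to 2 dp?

0.14

Amplification A = ΔT/ΔT₀ = 9.61/5.6 = 1.716.
Total gain g = 1 − 1/A = 1 − 1/1.716 = 0.4172.
Known gains sum to 0.0243 + 0.253 = 0.2773.
g_ice = 0.4172 − 0.2773 = 0.14.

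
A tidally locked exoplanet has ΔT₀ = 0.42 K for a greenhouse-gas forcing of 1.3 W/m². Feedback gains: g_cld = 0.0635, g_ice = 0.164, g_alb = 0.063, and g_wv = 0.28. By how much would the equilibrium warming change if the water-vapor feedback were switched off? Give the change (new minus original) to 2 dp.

Original: g = 0.5705, ΔT = 0.42/(1−0.5705) = 0.9779 K.
Without water-vapor: g' = 0.2905, ΔT' = 0.42/(1−0.2905) = 0.5920 K.
Change = 0.5920 − 0.9779 = -0.39 K.

-0.39 K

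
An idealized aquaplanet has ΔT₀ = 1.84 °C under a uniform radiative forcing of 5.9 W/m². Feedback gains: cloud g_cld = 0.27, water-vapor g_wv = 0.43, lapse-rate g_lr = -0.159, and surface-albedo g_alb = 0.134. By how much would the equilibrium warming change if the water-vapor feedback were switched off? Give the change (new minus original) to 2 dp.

-3.22 °C

Original: g = 0.675, ΔT = 1.84/(1−0.675) = 5.6615 °C.
Without water-vapor: g' = 0.245, ΔT' = 1.84/(1−0.245) = 2.4371 °C.
Change = 2.4371 − 5.6615 = -3.22 °C.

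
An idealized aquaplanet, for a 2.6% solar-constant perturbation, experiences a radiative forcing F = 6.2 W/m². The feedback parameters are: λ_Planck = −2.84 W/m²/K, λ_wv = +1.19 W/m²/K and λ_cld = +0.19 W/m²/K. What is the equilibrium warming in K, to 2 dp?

4.25 K

Net feedback parameter λ = (−2.84) + (+1.19) + (+0.19) = -1.46 W/m²/K.
ΔT = −F/λ = −6.2/(-1.46) = 4.25 K.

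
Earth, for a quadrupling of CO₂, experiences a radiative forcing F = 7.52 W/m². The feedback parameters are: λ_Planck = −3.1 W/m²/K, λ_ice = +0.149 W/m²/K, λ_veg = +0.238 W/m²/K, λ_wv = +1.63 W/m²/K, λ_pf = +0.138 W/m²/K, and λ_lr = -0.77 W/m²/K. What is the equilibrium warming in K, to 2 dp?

4.38 K

Net feedback parameter λ = (−3.1) + (+0.149) + (+0.238) + (+1.63) + (+0.138) + (-0.77) = -1.715 W/m²/K.
ΔT = −F/λ = −7.52/(-1.715) = 4.38 K.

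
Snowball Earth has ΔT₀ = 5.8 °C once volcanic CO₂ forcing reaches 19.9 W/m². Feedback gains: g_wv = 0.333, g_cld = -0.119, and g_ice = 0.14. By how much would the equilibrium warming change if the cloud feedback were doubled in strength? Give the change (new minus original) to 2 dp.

-1.40 °C

Original: g = 0.354, ΔT = 5.8/(1−0.354) = 8.9783 °C.
With doubled cloud: g' = 0.235, ΔT' = 5.8/(1−0.235) = 7.5817 °C.
Change = 7.5817 − 8.9783 = -1.40 °C.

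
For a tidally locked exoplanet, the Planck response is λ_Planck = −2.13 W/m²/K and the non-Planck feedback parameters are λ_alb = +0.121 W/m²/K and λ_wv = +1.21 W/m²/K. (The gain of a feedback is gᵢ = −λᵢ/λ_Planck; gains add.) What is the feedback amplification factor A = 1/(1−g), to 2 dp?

2.67

Convert to gains: g_alb = 0.121/2.13 = 0.05681; g_wv = 1.21/2.13 = 0.5681.
Total gain g = 0.62491.
A = 1/(1 − 0.62491) = 2.67.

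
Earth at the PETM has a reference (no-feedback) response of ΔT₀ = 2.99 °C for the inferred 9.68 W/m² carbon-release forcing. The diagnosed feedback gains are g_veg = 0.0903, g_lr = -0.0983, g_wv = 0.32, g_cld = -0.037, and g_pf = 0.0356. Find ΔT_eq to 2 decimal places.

Total gain g = 0.0903 − 0.0983 + 0.32 − 0.037 + 0.0356 = 0.3106.
Amplification A = 1/(1 − 0.3106) = 1.451.
ΔT = 2.99 × 1.451 = 4.34 °C.

4.34 °C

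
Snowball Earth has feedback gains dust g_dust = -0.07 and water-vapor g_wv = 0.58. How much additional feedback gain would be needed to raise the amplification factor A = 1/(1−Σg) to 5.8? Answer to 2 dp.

0.32

Current total gain = 0.51.
Target gain for A = 5.8: g* = 1 − 1/5.8 = 0.8276.
Additional gain needed = 0.8276 − 0.51 = 0.32.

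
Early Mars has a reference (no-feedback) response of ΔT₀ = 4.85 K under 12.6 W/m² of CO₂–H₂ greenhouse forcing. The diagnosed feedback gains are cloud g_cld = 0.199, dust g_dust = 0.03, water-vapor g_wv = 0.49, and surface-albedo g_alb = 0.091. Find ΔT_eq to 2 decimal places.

Total gain g = 0.199 + 0.03 + 0.49 + 0.091 = 0.81.
Amplification A = 1/(1 − 0.81) = 5.263.
ΔT = 4.85 × 5.263 = 25.53 K.

25.53 K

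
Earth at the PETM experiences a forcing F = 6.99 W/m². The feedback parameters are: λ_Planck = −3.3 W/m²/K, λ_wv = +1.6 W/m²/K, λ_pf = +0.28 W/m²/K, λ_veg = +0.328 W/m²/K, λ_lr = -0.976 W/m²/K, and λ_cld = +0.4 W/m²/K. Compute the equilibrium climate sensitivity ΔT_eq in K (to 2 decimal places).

4.19 K

Net feedback parameter λ = (−3.3) + (+1.6) + (+0.28) + (+0.328) + (-0.976) + (+0.4) = -1.668 W/m²/K.
ΔT = −F/λ = −6.99/(-1.668) = 4.19 K.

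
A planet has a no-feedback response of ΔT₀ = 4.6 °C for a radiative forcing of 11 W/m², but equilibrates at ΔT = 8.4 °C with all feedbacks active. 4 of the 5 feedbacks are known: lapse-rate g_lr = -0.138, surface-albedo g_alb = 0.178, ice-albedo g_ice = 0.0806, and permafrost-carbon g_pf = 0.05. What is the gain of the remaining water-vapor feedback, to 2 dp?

Amplification A = ΔT/ΔT₀ = 8.4/4.6 = 1.826.
Total gain g = 1 − 1/A = 1 − 1/1.826 = 0.4524.
Known gains sum to -0.138 + 0.178 + 0.0806 + 0.05 = 0.1706.
g_wv = 0.4524 − 0.1706 = 0.28.

0.28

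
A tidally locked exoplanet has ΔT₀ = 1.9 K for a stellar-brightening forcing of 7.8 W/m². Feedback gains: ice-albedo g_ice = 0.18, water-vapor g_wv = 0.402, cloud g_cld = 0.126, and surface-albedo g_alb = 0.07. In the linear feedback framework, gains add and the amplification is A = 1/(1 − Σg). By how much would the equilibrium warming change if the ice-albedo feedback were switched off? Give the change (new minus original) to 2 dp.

Original: g = 0.778, ΔT = 1.9/(1−0.778) = 8.5586 K.
Without ice-albedo: g' = 0.598, ΔT' = 1.9/(1−0.598) = 4.7264 K.
Change = 4.7264 − 8.5586 = -3.83 K.

-3.83 K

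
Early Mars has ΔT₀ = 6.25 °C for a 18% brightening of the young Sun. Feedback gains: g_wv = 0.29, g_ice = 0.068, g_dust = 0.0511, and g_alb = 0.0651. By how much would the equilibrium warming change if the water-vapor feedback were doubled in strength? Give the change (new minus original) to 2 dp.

Original: g = 0.4742, ΔT = 6.25/(1−0.4742) = 11.8866 °C.
With doubled water-vapor: g' = 0.7642, ΔT' = 6.25/(1−0.7642) = 26.5055 °C.
Change = 26.5055 − 11.8866 = 14.62 °C.

14.62 °C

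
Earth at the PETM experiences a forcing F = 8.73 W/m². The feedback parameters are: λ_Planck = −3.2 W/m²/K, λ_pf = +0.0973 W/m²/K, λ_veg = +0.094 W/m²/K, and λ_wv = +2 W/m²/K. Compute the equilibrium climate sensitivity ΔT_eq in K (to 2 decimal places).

8.65 K

Net feedback parameter λ = (−3.2) + (+0.0973) + (+0.094) + (+2) = -1.0087 W/m²/K.
ΔT = −F/λ = −8.73/(-1.0087) = 8.65 K.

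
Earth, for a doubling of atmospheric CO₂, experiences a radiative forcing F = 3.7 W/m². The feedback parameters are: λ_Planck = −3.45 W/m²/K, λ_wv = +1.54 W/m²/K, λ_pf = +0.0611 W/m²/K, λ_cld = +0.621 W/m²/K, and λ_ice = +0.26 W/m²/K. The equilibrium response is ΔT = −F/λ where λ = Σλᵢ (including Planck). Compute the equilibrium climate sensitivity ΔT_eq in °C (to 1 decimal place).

Net feedback parameter λ = (−3.45) + (+1.54) + (+0.0611) + (+0.621) + (+0.26) = -0.9679 W/m²/K.
ΔT = −F/λ = −3.7/(-0.9679) = 3.8 °C.

3.8 °C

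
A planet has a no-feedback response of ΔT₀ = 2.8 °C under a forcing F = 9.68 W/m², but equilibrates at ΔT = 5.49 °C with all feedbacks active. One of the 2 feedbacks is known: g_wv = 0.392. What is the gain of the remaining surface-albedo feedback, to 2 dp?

Amplification A = ΔT/ΔT₀ = 5.49/2.8 = 1.961.
Total gain g = 1 − 1/A = 1 − 1/1.961 = 0.4901.
The known gain is 0.392.
g_alb = 0.4901 − 0.392 = 0.10.

0.10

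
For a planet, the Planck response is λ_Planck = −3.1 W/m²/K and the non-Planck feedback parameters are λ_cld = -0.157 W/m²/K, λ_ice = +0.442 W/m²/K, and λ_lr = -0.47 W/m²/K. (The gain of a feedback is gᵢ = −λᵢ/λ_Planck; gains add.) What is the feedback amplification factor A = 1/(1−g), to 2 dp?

Convert to gains: g_cld = -0.157/3.1 = -0.05065; g_ice = 0.442/3.1 = 0.1426; g_lr = -0.47/3.1 = -0.1516.
Total gain g = -0.05965.
A = 1/(1 + 0.05965) = 0.94.

0.94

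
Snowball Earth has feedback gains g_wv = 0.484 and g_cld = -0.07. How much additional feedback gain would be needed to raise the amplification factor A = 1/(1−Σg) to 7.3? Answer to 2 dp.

Current total gain = 0.414.
Target gain for A = 7.3: g* = 1 − 1/7.3 = 0.863.
Additional gain needed = 0.863 − 0.414 = 0.45.

0.45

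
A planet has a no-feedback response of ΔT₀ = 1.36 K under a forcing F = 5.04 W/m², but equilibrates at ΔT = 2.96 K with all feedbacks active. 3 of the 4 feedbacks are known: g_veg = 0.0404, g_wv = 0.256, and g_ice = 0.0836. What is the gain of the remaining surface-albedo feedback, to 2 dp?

Amplification A = ΔT/ΔT₀ = 2.96/1.36 = 2.176.
Total gain g = 1 − 1/A = 1 − 1/2.176 = 0.5404.
Known gains sum to 0.0404 + 0.256 + 0.0836 = 0.38.
g_alb = 0.5404 − 0.38 = 0.16.

0.16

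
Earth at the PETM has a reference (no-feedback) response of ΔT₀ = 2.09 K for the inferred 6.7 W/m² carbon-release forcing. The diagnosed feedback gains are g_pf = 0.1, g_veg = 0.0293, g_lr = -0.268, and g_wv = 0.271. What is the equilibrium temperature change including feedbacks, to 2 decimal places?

Total gain g = 0.1 + 0.0293 − 0.268 + 0.271 = 0.1323.
Amplification A = 1/(1 − 0.1323) = 1.152.
ΔT = 2.09 × 1.152 = 2.41 K.

2.41 K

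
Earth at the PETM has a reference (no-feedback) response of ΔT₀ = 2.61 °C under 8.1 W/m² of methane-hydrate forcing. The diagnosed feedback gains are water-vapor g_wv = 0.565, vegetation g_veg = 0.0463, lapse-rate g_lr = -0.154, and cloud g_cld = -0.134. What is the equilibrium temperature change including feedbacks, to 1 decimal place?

3.9 °C

Total gain g = 0.565 + 0.0463 − 0.154 − 0.134 = 0.3233.
Amplification A = 1/(1 − 0.3233) = 1.478.
ΔT = 2.61 × 1.478 = 3.9 °C.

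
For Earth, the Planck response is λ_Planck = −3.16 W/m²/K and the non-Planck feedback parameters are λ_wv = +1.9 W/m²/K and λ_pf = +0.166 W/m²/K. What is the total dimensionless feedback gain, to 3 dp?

0.654

Convert to gains: g_wv = 1.9/3.16 = 0.6013; g_pf = 0.166/3.16 = 0.05253.
Total gain g = 0.65383.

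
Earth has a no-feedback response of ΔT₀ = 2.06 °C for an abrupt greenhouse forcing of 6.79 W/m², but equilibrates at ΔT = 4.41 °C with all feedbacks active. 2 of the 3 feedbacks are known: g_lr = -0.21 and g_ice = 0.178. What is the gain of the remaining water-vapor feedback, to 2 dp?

0.56

Amplification A = ΔT/ΔT₀ = 4.41/2.06 = 2.141.
Total gain g = 1 − 1/A = 1 − 1/2.141 = 0.5329.
Known gains sum to -0.21 + 0.178 = -0.032.
g_wv = 0.5329 + 0.032 = 0.56.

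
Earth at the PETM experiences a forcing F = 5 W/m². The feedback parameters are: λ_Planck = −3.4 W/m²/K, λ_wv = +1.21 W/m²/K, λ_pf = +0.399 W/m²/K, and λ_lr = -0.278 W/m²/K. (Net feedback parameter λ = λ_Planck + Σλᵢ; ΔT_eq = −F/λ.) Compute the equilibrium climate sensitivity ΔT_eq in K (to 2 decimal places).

2.42 K

Net feedback parameter λ = (−3.4) + (+1.21) + (+0.399) + (-0.278) = -2.069 W/m²/K.
ΔT = −F/λ = −5/(-2.069) = 2.42 K.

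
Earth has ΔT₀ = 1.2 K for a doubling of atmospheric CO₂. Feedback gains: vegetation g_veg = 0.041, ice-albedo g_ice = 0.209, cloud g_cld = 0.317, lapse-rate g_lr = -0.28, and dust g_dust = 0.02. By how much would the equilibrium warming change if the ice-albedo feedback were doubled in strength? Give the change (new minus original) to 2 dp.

Original: g = 0.307, ΔT = 1.2/(1−0.307) = 1.7316 K.
With doubled ice-albedo: g' = 0.516, ΔT' = 1.2/(1−0.516) = 2.4793 K.
Change = 2.4793 − 1.7316 = 0.75 K.

0.75 K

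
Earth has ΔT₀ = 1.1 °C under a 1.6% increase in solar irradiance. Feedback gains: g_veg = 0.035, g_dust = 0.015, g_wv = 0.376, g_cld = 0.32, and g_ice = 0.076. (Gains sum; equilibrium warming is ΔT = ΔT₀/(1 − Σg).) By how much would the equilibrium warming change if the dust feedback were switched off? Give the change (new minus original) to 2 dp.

Original: g = 0.822, ΔT = 1.1/(1−0.822) = 6.1798 °C.
Without dust: g' = 0.807, ΔT' = 1.1/(1−0.807) = 5.6995 °C.
Change = 5.6995 − 6.1798 = -0.48 °C.

-0.48 °C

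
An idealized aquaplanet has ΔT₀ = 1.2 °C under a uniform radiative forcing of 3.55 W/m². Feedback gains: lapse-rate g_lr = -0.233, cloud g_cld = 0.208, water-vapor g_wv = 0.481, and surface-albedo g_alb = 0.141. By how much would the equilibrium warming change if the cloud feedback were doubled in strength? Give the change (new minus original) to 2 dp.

3.18 °C

Original: g = 0.597, ΔT = 1.2/(1−0.597) = 2.9777 °C.
With doubled cloud: g' = 0.805, ΔT' = 1.2/(1−0.805) = 6.1538 °C.
Change = 6.1538 − 2.9777 = 3.18 °C.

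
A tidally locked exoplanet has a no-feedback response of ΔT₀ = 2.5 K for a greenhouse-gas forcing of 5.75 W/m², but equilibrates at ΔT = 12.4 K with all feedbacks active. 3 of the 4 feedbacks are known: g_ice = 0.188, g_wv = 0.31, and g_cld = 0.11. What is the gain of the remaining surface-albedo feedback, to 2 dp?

0.19

Amplification A = ΔT/ΔT₀ = 12.4/2.5 = 4.96.
Total gain g = 1 − 1/A = 1 − 1/4.96 = 0.7984.
Known gains sum to 0.188 + 0.31 + 0.11 = 0.608.
g_alb = 0.7984 − 0.608 = 0.19.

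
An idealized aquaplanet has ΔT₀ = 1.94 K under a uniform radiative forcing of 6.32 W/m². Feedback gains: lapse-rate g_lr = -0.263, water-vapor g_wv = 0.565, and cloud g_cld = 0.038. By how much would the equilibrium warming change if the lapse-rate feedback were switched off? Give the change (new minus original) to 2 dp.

Original: g = 0.34, ΔT = 1.94/(1−0.34) = 2.9394 K.
Without lapse-rate: g' = 0.603, ΔT' = 1.94/(1−0.603) = 4.8866 K.
Change = 4.8866 − 2.9394 = 1.95 K.

1.95 K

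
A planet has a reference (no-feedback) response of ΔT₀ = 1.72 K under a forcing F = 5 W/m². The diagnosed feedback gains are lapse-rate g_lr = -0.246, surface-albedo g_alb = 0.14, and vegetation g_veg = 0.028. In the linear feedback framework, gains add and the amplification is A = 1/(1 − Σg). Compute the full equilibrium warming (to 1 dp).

1.6 K

Total gain g = -0.246 + 0.14 + 0.028 = -0.078.
Amplification A = 1/(1 + 0.078) = 0.9276.
ΔT = 1.72 × 0.9276 = 1.6 K.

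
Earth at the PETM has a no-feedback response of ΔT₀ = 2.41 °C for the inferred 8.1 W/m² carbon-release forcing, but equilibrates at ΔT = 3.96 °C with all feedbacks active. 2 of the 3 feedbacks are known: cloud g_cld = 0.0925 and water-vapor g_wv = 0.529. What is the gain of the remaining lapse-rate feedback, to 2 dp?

-0.23

Amplification A = ΔT/ΔT₀ = 3.96/2.41 = 1.643.
Total gain g = 1 − 1/A = 1 − 1/1.643 = 0.3914.
Known gains sum to 0.0925 + 0.529 = 0.6215.
g_lr = 0.3914 − 0.6215 = -0.23.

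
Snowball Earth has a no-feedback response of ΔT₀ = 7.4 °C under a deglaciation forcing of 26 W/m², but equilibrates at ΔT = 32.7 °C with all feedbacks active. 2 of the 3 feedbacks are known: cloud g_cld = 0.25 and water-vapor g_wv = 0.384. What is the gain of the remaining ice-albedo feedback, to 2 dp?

0.14

Amplification A = ΔT/ΔT₀ = 32.7/7.4 = 4.419.
Total gain g = 1 − 1/A = 1 − 1/4.419 = 0.7737.
Known gains sum to 0.25 + 0.384 = 0.634.
g_ice = 0.7737 − 0.634 = 0.14.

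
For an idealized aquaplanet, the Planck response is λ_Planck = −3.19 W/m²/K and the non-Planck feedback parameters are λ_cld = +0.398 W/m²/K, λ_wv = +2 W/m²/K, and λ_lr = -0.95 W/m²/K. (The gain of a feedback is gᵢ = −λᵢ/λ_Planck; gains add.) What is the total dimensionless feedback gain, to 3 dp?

Convert to gains: g_cld = 0.398/3.19 = 0.1248; g_wv = 2/3.19 = 0.627; g_lr = -0.95/3.19 = -0.2978.
Total gain g = 0.454.

0.454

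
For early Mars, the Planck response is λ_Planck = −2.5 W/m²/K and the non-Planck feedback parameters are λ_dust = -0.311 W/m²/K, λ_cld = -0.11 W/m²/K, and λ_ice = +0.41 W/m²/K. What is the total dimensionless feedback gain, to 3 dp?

Convert to gains: g_dust = -0.311/2.5 = -0.1244; g_cld = -0.11/2.5 = -0.044; g_ice = 0.41/2.5 = 0.164.
Total gain g = -0.0044.

-0.004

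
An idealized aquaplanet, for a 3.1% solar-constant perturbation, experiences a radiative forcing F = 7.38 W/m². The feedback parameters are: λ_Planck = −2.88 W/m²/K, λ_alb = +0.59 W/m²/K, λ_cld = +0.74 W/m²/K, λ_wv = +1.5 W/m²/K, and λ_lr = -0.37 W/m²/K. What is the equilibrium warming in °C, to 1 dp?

Net feedback parameter λ = (−2.88) + (+0.59) + (+0.74) + (+1.5) + (-0.37) = -0.42 W/m²/K.
ΔT = −F/λ = −7.38/(-0.42) = 17.6 °C.

17.6 °C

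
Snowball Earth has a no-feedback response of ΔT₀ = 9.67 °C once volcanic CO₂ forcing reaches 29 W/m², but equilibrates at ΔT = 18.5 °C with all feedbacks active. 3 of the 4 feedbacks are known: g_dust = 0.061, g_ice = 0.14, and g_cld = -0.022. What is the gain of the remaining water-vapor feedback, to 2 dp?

Amplification A = ΔT/ΔT₀ = 18.5/9.67 = 1.913.
Total gain g = 1 − 1/A = 1 − 1/1.913 = 0.4773.
Known gains sum to 0.061 + 0.14 − 0.022 = 0.179.
g_wv = 0.4773 − 0.179 = 0.30.

0.30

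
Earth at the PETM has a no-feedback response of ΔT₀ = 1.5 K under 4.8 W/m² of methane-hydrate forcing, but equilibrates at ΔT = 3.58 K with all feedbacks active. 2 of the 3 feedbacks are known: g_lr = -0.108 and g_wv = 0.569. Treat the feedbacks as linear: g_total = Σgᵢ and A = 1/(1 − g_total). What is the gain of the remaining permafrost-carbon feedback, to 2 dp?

Amplification A = ΔT/ΔT₀ = 3.58/1.5 = 2.387.
Total gain g = 1 − 1/A = 1 − 1/2.387 = 0.5811.
Known gains sum to -0.108 + 0.569 = 0.461.
g_pf = 0.5811 − 0.461 = 0.12.

0.12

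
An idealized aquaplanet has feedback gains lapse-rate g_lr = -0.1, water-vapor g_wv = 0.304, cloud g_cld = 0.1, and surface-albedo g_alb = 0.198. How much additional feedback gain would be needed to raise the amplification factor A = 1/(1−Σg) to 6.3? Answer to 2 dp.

Current total gain = 0.502.
Target gain for A = 6.3: g* = 1 − 1/6.3 = 0.8413.
Additional gain needed = 0.8413 − 0.502 = 0.34.

0.34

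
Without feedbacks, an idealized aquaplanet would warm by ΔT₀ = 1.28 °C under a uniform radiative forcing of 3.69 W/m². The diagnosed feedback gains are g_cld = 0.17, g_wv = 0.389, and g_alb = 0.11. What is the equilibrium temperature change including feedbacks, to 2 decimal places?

Total gain g = 0.17 + 0.389 + 0.11 = 0.669.
Amplification A = 1/(1 − 0.669) = 3.021.
ΔT = 1.28 × 3.021 = 3.87 °C.

3.87 °C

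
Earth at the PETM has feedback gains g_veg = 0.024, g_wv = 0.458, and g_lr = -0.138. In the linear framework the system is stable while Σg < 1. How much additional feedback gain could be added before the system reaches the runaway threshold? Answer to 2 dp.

0.66

Current total gain = 0.024 + 0.458 − 0.138 = 0.344.
Margin to runaway = 1 − 0.344 = 0.66.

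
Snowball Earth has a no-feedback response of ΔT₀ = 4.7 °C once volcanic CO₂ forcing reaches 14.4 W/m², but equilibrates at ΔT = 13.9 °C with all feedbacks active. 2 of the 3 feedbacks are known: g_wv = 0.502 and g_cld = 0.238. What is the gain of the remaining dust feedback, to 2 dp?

-0.08

Amplification A = ΔT/ΔT₀ = 13.9/4.7 = 2.957.
Total gain g = 1 − 1/A = 1 − 1/2.957 = 0.6618.
Known gains sum to 0.502 + 0.238 = 0.74.
g_dust = 0.6618 − 0.74 = -0.08.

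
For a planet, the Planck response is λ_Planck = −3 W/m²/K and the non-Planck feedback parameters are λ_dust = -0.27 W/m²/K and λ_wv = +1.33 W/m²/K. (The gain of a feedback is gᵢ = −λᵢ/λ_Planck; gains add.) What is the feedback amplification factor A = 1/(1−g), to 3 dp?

1.546

Convert to gains: g_dust = -0.27/3 = -0.09; g_wv = 1.33/3 = 0.4433.
Total gain g = 0.3533.
A = 1/(1 − 0.3533) = 1.546.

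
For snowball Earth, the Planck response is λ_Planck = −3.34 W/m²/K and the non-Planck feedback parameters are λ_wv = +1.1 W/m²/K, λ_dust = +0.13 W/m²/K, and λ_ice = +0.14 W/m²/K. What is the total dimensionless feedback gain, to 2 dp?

Convert to gains: g_wv = 1.1/3.34 = 0.3293; g_dust = 0.13/3.34 = 0.03892; g_ice = 0.14/3.34 = 0.04192.
Total gain g = 0.41014.

0.41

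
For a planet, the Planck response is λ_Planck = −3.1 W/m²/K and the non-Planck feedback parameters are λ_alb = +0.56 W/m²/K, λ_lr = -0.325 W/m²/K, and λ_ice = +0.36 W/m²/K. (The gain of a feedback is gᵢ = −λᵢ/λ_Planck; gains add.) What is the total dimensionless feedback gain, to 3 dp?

Convert to gains: g_alb = 0.56/3.1 = 0.1806; g_lr = -0.325/3.1 = -0.1048; g_ice = 0.36/3.1 = 0.1161.
Total gain g = 0.1919.

0.192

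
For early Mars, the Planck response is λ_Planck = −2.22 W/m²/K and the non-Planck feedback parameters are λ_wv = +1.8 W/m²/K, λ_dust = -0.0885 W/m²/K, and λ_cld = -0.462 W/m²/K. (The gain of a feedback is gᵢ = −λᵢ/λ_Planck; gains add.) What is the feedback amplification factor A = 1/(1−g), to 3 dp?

2.287

Convert to gains: g_wv = 1.8/2.22 = 0.8108; g_dust = -0.0885/2.22 = -0.03986; g_cld = -0.462/2.22 = -0.2081.
Total gain g = 0.56284.
A = 1/(1 − 0.56284) = 2.287.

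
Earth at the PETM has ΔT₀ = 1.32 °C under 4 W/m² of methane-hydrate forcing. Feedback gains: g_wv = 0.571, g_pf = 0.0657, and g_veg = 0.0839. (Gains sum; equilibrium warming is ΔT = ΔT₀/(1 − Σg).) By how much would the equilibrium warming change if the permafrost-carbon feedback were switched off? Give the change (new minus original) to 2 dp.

Original: g = 0.7206, ΔT = 1.32/(1−0.7206) = 4.7244 °C.
Without permafrost-carbon: g' = 0.6549, ΔT' = 1.32/(1−0.6549) = 3.8250 °C.
Change = 3.8250 − 4.7244 = -0.90 °C.

-0.90 °C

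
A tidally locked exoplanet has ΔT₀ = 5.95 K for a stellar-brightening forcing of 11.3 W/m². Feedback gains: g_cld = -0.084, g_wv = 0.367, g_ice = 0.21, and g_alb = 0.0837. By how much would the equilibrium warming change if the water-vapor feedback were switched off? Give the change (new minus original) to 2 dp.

Original: g = 0.5767, ΔT = 5.95/(1−0.5767) = 14.0562 K.
Without water-vapor: g' = 0.2097, ΔT' = 5.95/(1−0.2097) = 7.5288 K.
Change = 7.5288 − 14.0562 = -6.53 K.

-6.53 K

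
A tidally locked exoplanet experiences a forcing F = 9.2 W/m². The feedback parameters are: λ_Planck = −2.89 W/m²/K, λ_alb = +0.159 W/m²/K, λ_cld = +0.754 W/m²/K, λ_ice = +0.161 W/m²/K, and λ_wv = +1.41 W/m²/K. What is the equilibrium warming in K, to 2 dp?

Net feedback parameter λ = (−2.89) + (+0.159) + (+0.754) + (+0.161) + (+1.41) = -0.406 W/m²/K.
ΔT = −F/λ = −9.2/(-0.406) = 22.66 K.

22.66 K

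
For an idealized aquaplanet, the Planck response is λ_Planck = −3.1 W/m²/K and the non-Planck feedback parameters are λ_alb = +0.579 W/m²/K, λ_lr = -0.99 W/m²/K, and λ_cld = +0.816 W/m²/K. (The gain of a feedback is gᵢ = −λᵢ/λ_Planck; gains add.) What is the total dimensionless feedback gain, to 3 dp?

Convert to gains: g_alb = 0.579/3.1 = 0.1868; g_lr = -0.99/3.1 = -0.3194; g_cld = 0.816/3.1 = 0.2632.
Total gain g = 0.1306.

0.131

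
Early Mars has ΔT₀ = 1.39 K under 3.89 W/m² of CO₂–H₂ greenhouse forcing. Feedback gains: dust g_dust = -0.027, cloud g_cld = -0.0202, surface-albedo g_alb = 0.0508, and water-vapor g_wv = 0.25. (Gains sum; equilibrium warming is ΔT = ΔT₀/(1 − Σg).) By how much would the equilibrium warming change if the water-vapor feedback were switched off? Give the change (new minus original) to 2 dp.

Original: g = 0.2536, ΔT = 1.39/(1−0.2536) = 1.8623 K.
Without water-vapor: g' = 0.0036, ΔT' = 1.39/(1−0.0036) = 1.3950 K.
Change = 1.3950 − 1.8623 = -0.47 K.

-0.47 K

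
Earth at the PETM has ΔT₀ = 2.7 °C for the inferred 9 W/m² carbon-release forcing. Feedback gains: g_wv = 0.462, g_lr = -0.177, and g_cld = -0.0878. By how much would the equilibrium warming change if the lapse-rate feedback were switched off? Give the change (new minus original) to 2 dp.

0.95 °C

Original: g = 0.1972, ΔT = 2.7/(1−0.1972) = 3.3632 °C.
Without lapse-rate: g' = 0.3742, ΔT' = 2.7/(1−0.3742) = 4.3145 °C.
Change = 4.3145 − 3.3632 = 0.95 °C.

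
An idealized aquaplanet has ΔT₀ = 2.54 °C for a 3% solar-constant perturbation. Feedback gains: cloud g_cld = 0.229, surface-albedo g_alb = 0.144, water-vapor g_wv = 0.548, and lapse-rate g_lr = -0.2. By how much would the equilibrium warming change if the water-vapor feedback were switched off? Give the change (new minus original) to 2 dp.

-6.03 °C

Original: g = 0.721, ΔT = 2.54/(1−0.721) = 9.1039 °C.
Without water-vapor: g' = 0.173, ΔT' = 2.54/(1−0.173) = 3.0713 °C.
Change = 3.0713 − 9.1039 = -6.03 °C.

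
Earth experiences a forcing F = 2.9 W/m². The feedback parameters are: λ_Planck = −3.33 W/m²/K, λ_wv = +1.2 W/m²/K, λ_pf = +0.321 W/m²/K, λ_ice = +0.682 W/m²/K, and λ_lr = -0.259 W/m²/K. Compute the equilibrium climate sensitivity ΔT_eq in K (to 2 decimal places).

2.09 K

Net feedback parameter λ = (−3.33) + (+1.2) + (+0.321) + (+0.682) + (-0.259) = -1.386 W/m²/K.
ΔT = −F/λ = −2.9/(-1.386) = 2.09 K.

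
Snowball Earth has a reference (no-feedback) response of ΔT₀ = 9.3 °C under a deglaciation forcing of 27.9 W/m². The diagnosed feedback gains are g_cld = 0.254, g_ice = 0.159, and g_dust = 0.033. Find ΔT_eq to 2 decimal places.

16.79 °C

Total gain g = 0.254 + 0.159 + 0.033 = 0.446.
Amplification A = 1/(1 − 0.446) = 1.805.
ΔT = 9.3 × 1.805 = 16.79 °C.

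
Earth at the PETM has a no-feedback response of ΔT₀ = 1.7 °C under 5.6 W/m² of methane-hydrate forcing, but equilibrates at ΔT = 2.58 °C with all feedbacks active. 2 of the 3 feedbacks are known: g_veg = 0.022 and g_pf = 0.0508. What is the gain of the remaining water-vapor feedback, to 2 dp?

0.27

Amplification A = ΔT/ΔT₀ = 2.58/1.7 = 1.518.
Total gain g = 1 − 1/A = 1 − 1/1.518 = 0.3412.
Known gains sum to 0.022 + 0.0508 = 0.0728.
g_wv = 0.3412 − 0.0728 = 0.27.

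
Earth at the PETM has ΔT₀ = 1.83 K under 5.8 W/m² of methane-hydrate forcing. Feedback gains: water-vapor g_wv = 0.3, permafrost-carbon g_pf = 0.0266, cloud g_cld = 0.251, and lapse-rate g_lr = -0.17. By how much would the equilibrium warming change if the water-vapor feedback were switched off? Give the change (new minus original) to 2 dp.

-1.04 K

Original: g = 0.4076, ΔT = 1.83/(1−0.4076) = 3.0891 K.
Without water-vapor: g' = 0.1076, ΔT' = 1.83/(1−0.1076) = 2.0506 K.
Change = 2.0506 − 3.0891 = -1.04 K.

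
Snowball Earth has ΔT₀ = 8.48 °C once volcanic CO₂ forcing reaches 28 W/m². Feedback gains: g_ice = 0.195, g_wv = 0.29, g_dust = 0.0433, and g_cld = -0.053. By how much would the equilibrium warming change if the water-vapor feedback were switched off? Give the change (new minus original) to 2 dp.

-5.75 °C

Original: g = 0.4753, ΔT = 8.48/(1−0.4753) = 16.1616 °C.
Without water-vapor: g' = 0.1853, ΔT' = 8.48/(1−0.1853) = 10.4087 °C.
Change = 10.4087 − 16.1616 = -5.75 °C.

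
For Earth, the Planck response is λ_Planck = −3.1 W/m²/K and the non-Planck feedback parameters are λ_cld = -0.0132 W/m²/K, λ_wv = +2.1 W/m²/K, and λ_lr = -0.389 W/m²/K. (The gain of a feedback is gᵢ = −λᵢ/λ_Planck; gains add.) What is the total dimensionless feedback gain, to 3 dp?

0.548

Convert to gains: g_cld = -0.0132/3.1 = -0.004258; g_wv = 2.1/3.1 = 0.6774; g_lr = -0.389/3.1 = -0.1255.
Total gain g = 0.547642.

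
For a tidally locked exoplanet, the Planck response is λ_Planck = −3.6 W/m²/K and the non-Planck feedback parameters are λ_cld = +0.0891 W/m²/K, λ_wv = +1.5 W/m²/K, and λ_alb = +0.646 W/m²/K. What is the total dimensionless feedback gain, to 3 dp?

Convert to gains: g_cld = 0.0891/3.6 = 0.02475; g_wv = 1.5/3.6 = 0.4167; g_alb = 0.646/3.6 = 0.1794.
Total gain g = 0.62085.

0.621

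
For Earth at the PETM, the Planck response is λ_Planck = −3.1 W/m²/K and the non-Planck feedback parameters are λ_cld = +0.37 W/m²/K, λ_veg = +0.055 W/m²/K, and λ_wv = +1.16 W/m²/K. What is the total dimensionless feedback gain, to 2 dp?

Convert to gains: g_cld = 0.37/3.1 = 0.1194; g_veg = 0.055/3.1 = 0.01774; g_wv = 1.16/3.1 = 0.3742.
Total gain g = 0.51134.

0.51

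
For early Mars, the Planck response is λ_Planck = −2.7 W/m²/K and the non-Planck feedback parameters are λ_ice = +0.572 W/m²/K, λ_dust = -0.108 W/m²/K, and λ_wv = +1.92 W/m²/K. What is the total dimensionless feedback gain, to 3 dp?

0.883

Convert to gains: g_ice = 0.572/2.7 = 0.2119; g_dust = -0.108/2.7 = -0.04; g_wv = 1.92/2.7 = 0.7111.
Total gain g = 0.883.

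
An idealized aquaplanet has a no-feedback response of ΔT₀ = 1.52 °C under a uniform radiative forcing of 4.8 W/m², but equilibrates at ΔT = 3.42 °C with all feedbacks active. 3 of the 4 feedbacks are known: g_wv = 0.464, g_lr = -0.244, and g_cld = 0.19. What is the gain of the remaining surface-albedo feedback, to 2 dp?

0.15

Amplification A = ΔT/ΔT₀ = 3.42/1.52 = 2.25.
Total gain g = 1 − 1/A = 1 − 1/2.25 = 0.5556.
Known gains sum to 0.464 − 0.244 + 0.19 = 0.41.
g_alb = 0.5556 − 0.41 = 0.15.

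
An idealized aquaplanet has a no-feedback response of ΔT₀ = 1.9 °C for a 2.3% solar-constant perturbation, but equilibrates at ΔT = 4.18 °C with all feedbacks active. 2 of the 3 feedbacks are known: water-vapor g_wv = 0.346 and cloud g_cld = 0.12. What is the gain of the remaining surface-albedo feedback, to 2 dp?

Amplification A = ΔT/ΔT₀ = 4.18/1.9 = 2.2.
Total gain g = 1 − 1/A = 1 − 1/2.2 = 0.5455.
Known gains sum to 0.346 + 0.12 = 0.466.
g_alb = 0.5455 − 0.466 = 0.08.

0.08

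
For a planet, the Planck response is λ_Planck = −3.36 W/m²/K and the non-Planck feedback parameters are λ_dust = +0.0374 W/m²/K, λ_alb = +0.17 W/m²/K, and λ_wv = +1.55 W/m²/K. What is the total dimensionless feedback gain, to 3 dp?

Convert to gains: g_dust = 0.0374/3.36 = 0.01113; g_alb = 0.17/3.36 = 0.0506; g_wv = 1.55/3.36 = 0.4613.
Total gain g = 0.52303.

0.523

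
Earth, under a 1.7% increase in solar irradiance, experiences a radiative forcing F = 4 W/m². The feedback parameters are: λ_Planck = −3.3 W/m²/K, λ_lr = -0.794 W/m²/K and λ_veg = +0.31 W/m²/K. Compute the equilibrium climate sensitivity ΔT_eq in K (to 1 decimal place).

1.1 K

Net feedback parameter λ = (−3.3) + (-0.794) + (+0.31) = -3.784 W/m²/K.
ΔT = −F/λ = −4/(-3.784) = 1.1 K.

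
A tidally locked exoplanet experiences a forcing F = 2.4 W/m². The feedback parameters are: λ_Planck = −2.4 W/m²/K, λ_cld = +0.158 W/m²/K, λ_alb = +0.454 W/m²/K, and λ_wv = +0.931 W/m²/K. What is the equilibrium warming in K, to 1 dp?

2.8 K

Net feedback parameter λ = (−2.4) + (+0.158) + (+0.454) + (+0.931) = -0.857 W/m²/K.
ΔT = −F/λ = −2.4/(-0.857) = 2.8 K.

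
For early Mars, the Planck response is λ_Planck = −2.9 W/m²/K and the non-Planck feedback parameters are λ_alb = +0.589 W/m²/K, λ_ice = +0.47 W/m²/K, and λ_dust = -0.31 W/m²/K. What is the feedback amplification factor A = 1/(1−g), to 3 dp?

1.348

Convert to gains: g_alb = 0.589/2.9 = 0.2031; g_ice = 0.47/2.9 = 0.1621; g_dust = -0.31/2.9 = -0.1069.
Total gain g = 0.2583.
A = 1/(1 − 0.2583) = 1.348.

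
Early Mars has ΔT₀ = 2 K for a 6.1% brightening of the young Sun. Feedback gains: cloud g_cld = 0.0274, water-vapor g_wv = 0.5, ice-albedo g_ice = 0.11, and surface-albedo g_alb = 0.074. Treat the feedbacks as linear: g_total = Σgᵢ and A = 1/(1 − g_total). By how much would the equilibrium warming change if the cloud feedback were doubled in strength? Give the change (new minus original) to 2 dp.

0.73 K

Original: g = 0.7114, ΔT = 2/(1−0.7114) = 6.9300 K.
With doubled cloud: g' = 0.7388, ΔT' = 2/(1−0.7388) = 7.6570 K.
Change = 7.6570 − 6.9300 = 0.73 K.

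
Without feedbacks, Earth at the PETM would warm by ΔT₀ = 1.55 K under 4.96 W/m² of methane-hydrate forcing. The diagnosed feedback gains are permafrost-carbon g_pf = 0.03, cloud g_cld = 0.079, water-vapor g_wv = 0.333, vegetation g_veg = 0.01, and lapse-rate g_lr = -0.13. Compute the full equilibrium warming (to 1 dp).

Total gain g = 0.03 + 0.079 + 0.333 + 0.01 − 0.13 = 0.322.
Amplification A = 1/(1 − 0.322) = 1.475.
ΔT = 1.55 × 1.475 = 2.3 K.

2.3 K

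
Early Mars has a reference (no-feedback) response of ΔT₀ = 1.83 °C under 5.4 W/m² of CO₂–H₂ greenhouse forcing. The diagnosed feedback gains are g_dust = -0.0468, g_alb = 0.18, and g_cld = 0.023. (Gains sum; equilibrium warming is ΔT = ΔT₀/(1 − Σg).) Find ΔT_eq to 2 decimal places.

2.17 °C

Total gain g = -0.0468 + 0.18 + 0.023 = 0.1562.
Amplification A = 1/(1 − 0.1562) = 1.185.
ΔT = 1.83 × 1.185 = 2.17 °C.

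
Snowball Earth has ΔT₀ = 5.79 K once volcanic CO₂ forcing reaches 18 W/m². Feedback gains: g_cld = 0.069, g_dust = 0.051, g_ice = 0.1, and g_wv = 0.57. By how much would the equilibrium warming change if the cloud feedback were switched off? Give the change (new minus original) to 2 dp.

-6.82 K

Original: g = 0.79, ΔT = 5.79/(1−0.79) = 27.5714 K.
Without cloud: g' = 0.721, ΔT' = 5.79/(1−0.721) = 20.7527 K.
Change = 20.7527 − 27.5714 = -6.82 K.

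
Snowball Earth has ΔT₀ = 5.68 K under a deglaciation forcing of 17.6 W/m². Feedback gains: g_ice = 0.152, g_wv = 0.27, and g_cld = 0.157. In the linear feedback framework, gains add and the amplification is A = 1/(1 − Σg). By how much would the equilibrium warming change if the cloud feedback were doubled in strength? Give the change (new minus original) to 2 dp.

8.02 K

Original: g = 0.579, ΔT = 5.68/(1−0.579) = 13.4917 K.
With doubled cloud: g' = 0.736, ΔT' = 5.68/(1−0.736) = 21.5152 K.
Change = 21.5152 − 13.4917 = 8.02 K.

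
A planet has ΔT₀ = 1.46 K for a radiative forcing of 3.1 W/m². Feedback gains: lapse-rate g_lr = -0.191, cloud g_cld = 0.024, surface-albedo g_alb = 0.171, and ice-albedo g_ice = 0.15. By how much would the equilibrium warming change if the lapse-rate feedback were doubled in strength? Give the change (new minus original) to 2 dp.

-0.32 K

Original: g = 0.154, ΔT = 1.46/(1−0.154) = 1.7258 K.
With doubled lapse-rate: g' = -0.037, ΔT' = 1.46/(1+0.037) = 1.4079 K.
Change = 1.4079 − 1.7258 = -0.32 K.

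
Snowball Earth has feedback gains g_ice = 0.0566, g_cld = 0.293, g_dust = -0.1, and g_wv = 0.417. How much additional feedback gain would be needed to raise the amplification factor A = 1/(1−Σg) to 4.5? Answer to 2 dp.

0.11

Current total gain = 0.6666.
Target gain for A = 4.5: g* = 1 − 1/4.5 = 0.7778.
Additional gain needed = 0.7778 − 0.6666 = 0.11.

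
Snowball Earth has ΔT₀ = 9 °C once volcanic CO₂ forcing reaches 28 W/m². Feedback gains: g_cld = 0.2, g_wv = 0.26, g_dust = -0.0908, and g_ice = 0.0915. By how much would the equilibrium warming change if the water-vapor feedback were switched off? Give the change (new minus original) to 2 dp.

-5.43 °C

Original: g = 0.4607, ΔT = 9/(1−0.4607) = 16.6883 °C.
Without water-vapor: g' = 0.2007, ΔT' = 9/(1−0.2007) = 11.2599 °C.
Change = 11.2599 − 16.6883 = -5.43 °C.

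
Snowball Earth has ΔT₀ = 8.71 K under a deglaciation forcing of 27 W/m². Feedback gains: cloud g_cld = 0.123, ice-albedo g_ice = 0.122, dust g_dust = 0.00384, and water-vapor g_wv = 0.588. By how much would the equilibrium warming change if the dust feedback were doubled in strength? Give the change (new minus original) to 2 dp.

1.29 K

Original: g = 0.83684, ΔT = 8.71/(1−0.83684) = 53.3832 K.
With doubled dust: g' = 0.84068, ΔT' = 8.71/(1−0.84068) = 54.6698 K.
Change = 54.6698 − 53.3832 = 1.29 K.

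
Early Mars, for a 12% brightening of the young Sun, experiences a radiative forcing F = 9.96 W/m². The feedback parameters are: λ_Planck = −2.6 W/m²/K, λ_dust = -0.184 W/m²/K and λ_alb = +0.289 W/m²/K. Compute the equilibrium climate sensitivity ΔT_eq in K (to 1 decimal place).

Net feedback parameter λ = (−2.6) + (-0.184) + (+0.289) = -2.495 W/m²/K.
ΔT = −F/λ = −9.96/(-2.495) = 4.0 K.

4.0 K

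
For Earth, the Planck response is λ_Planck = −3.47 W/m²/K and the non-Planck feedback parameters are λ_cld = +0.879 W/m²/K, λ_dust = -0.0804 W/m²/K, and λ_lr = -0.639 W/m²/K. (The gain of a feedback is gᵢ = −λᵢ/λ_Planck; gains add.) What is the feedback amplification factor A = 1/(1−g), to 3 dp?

1.048

Convert to gains: g_cld = 0.879/3.47 = 0.2533; g_dust = -0.0804/3.47 = -0.02317; g_lr = -0.639/3.47 = -0.1841.
Total gain g = 0.04603.
A = 1/(1 − 0.04603) = 1.048.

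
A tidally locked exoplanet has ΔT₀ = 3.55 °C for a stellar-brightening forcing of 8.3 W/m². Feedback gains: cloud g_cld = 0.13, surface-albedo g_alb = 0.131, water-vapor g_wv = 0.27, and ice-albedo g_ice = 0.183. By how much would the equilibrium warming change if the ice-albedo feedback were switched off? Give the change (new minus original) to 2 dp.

Original: g = 0.714, ΔT = 3.55/(1−0.714) = 12.4126 °C.
Without ice-albedo: g' = 0.531, ΔT' = 3.55/(1−0.531) = 7.5693 °C.
Change = 7.5693 − 12.4126 = -4.84 °C.

-4.84 °C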